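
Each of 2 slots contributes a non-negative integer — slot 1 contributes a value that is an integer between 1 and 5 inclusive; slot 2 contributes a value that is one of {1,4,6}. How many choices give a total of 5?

The generating function for the choices is (t + t^2 + t^3 + t^4 + t^5)·(t + t^4 + t^6); the count is [t^5].
(t + t^2 + t^3 + t^4 + t^5) has coefficients 0,1,1,1,1,1 for degrees 0…5.
(t + t^4 + t^6) has coefficients 0,1,0,0,1,0 for degrees 0…5.
[t^5] = 1·1 + 1·0 + 1·0 + 1·1 + 1·0 = 2.

2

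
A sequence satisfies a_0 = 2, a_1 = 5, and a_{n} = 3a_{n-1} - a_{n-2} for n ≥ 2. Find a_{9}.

The ordinary generating function has denominator 1 - 3q + q^2.
Iterating the recurrence: a_0,…,a_{9} = 2, 5, 13, 34, 89, 233, 610, 1597, 4181, 10946.

10946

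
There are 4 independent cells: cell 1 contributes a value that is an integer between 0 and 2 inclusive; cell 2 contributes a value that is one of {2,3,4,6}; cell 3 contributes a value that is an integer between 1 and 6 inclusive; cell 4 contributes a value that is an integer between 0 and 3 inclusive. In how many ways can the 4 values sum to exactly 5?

10

The generating function for the choices is (1 + q + q²)·(q² + q³ + q⁴ + q⁶)·(q + q² + q³ + q⁴ + q⁵ + q⁶)·(1 + q + q² + q³); the count is [q⁵].
(1 + q + q²) has coefficients 1,1,1 for degrees 0…2.
(q² + q³ + q⁴ + q⁶) has coefficients 0,0,1,1,1,0 for degrees 0…5.
Multiplying by (q + q² + q³ + q⁴ + q⁵ + q⁶) gives running coefficients 0,0,0,1,2,3 for degrees 0…5.
Finally multiplying by (1 + q + q² + q³), the product of all factors after the first has coefficients 0,0,0,1,3,6 for degrees 0…5.
[q⁵] = 1·6 + 1·3 + 1·1 = 10.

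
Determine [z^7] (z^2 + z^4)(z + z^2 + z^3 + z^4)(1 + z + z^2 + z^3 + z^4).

(z^2 + z^4) has coefficients 0,0,1,0,1 for degrees 0…4.
(z + z^2 + z^3 + z^4) has coefficients 0,1,1,1,1,0,0,0 for degrees 0…7.
Finally multiplying by (1 + z + z^2 + z^3 + z^4), the product of all factors after the first has coefficients 0,1,2,3,4,4,3,2 for degrees 0…7.
[z^7] = 1·4 + 1·3 = 7.

7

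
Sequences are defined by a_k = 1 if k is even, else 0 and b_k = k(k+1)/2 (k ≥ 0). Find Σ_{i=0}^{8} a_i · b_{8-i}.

This is [x^8] in the product of the two ordinary generating functions.
Σ = 1·36 + 0·28 + 1·21 + 0·15 + 1·10 + 0·6 + 1·3 + 0·1 + 1·0 = 70.

70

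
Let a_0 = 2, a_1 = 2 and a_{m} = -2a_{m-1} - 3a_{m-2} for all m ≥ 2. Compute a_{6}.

The ordinary generating function has denominator 1 + 2z + 3z^2.
Iterating the recurrence: a_0,…,a_{6} = 2, 2, -10, 14, 2, -46, 86.

86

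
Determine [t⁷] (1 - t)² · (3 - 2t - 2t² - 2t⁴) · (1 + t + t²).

(1 - t)² has coefficients 1,-2,1 for degrees 0…2.
(3 - 2t - 2t² - 2t⁴) has coefficients 3,-2,-2,0,-2,0,0,0 for degrees 0…7.
Finally multiplying by (1 + t + t²), the product of all factors after the first has coefficients 3,1,-1,-4,-4,-2,-2,0 for degrees 0…7.
[t⁷] = 1·0 − 2·(-2) + 1·(-2) = 2.

2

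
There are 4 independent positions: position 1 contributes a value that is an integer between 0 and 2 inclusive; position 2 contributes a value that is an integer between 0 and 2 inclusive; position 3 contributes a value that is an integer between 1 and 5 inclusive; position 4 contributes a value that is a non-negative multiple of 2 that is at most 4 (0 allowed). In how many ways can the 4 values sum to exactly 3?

7

The generating function for the choices is (1 + z + z^2)·(1 + z + z^2)·(z + z^2 + z^3 + z^4 + z^5)·(1 + z^2 + z^4); the count is [z^3].
(1 + z + z^2) has coefficients 1,1,1 for degrees 0…2.
(1 + z + z^2) has coefficients 1,1,1,0 for degrees 0…3.
Multiplying by (z + z^2 + z^3 + z^4 + z^5) gives running coefficients 0,1,2,3 for degrees 0…3.
Finally multiplying by (1 + z^2 + z^4), the product of all factors after the first has coefficients 0,1,2,4 for degrees 0…3.
[z^3] = 1·4 + 1·2 + 1·1 = 7.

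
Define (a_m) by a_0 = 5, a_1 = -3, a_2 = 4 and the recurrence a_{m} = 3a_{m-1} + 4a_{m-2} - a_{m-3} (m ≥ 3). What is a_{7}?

The ordinary generating function has denominator 1 - 3q - 4q^2 + q^3.
Iterating the recurrence: a_0,…,a_{7} = 5, -3, 4, -5, 4, -12, -15, -97.

-97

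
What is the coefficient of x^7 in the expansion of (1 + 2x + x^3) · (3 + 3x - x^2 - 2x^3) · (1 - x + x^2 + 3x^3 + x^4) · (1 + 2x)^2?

89

(1 + 2x + x^3) has coefficients 1,2,0,1 for degrees 0…3.
(3 + 3x - x^2 - 2x^3) has coefficients 3,3,-1,-2,0,0,0,0 for degrees 0…7.
Multiplying by (1 - x + x^2 + 3x^3 + x^4) gives running coefficients 3,0,-1,11,13,-2,-7,-2 for degrees 0…7.
Finally multiplying by (1 + 2x)^2, the product of all factors after the first has coefficients 3,12,11,7,53,94,37,-38 for degrees 0…7.
[x^7] = 1·(-38) + 2·37 + 1·53 = 89.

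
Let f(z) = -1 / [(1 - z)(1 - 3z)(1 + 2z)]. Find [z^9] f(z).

The denominator gives the recurrence a_n = 2a_(n−1) + 5a_(n−2) − 6a_(n−3) for n ≥ 3; the numerator fixes a_0 = -1, a_1 = -2, a_2 = -9.
Iterating: -1, -2, -9, -22, -77, -210, -673, -1934, -5973, -17578, so a_9 = -17578.

-17578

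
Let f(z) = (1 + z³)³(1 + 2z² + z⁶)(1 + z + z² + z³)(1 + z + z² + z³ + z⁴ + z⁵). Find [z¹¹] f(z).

(1 + z³)³ has coefficients 1,0,0,3,0,0,3,0,0,1 for degrees 0…9.
(1 + 2z² + z⁶) has coefficients 1,0,2,0,0,0,1,0,0,0,0,0 for degrees 0…11.
Multiplying by (1 + z + z² + z³) gives running coefficients 1,1,3,3,2,2,1,1,1,1,0,0 for degrees 0…11.
Finally multiplying by (1 + z + z² + z³ + z⁴ + z⁵), the product of all factors after the first has coefficients 1,2,5,8,10,12,12,12,10,8,6,4 for degrees 0…11.
[z¹¹] = 1·4 + 3·10 + 3·12 + 1·5 = 75.

75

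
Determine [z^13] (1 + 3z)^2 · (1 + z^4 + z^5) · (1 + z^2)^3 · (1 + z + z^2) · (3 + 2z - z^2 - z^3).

(1 + 3z)^2 has coefficients 1,6,9 for degrees 0…2.
(1 + z^4 + z^5) has coefficients 1,0,0,0,1,1,0,0,0,0,0,0,0,0 for degrees 0…13.
Multiplying by (1 + z^2)^3 gives running coefficients 1,0,3,0,4,1,4,3,3,3,1,1,0,0 for degrees 0…13.
Multiplying by (1 + z + z^2) gives running coefficients 1,1,4,3,7,5,9,8,10,9,7,5,2,1 for degrees 0…13.
Finally multiplying by (3 + 2z - z^2 - z^3), the product of all factors after the first has coefficients 3,5,13,15,22,22,27,30,32,30,21,10,0,-5 for degrees 0…13.
[z^13] = 1·(-5) + 6·0 + 9·10 = 85.

85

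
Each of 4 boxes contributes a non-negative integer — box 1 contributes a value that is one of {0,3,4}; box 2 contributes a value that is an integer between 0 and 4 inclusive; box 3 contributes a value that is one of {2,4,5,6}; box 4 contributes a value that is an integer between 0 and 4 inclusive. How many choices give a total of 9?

The generating function for the choices is (1 + y³ + y⁴)·(1 + y + y² + y³ + y⁴)·(y² + y⁴ + y⁵ + y⁶)·(1 + y + y² + y³ + y⁴); the count is [y⁹].
(1 + y³ + y⁴) has coefficients 1,0,0,1,1 for degrees 0…4.
(1 + y + y² + y³ + y⁴) has coefficients 1,1,1,1,1,0,0,0,0,0 for degrees 0…9.
Multiplying by (y² + y⁴ + y⁵ + y⁶) gives running coefficients 0,0,1,1,2,3,4,3,3,2 for degrees 0…9.
Finally multiplying by (1 + y + y² + y³ + y⁴), the product of all factors after the first has coefficients 0,0,1,2,4,7,11,13,15,15 for degrees 0…9.
[y⁹] = 1·15 + 1·11 + 1·7 = 33.

33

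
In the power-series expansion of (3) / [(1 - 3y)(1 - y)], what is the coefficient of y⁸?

The denominator gives the recurrence a_n = 4a_(n−1) − 3a_(n−2) for n ≥ 3; the numerator fixes a_0 = 3, a_1 = 12, a_2 = 39.
Iterating: 3, 12, 39, 120, 363, 1092, 3279, 9840, 29523, so a_8 = 29523.

29523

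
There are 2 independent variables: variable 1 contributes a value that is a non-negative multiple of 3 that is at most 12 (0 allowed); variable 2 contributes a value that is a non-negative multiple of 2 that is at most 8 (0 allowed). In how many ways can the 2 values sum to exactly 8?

2

The generating function for the choices is (1 + z^3 + z^6 + z^9 + z^12)·(1 + z^2 + z^4 + z^6 + z^8); the count is [z^8].
(1 + z^3 + z^6 + z^9 + z^12) has coefficients 1,0,0,1,0,0,1,0,0 for degrees 0…8.
(1 + z^2 + z^4 + z^6 + z^8) has coefficients 1,0,1,0,1,0,1,0,1 for degrees 0…8.
[z^8] = 1·1 + 1·0 + 1·1 = 2.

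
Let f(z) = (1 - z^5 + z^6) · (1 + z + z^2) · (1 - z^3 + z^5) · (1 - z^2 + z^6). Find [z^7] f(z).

(1 - z^5 + z^6) has coefficients 1,0,0,0,0,-1,1 for degrees 0…6.
(1 + z + z^2) has coefficients 1,1,1,0,0,0,0,0 for degrees 0…7.
Multiplying by (1 - z^3 + z^5) gives running coefficients 1,1,1,-1,-1,0,1,1 for degrees 0…7.
Finally multiplying by (1 - z^2 + z^6), the product of all factors after the first has coefficients 1,1,0,-2,-2,1,3,2 for degrees 0…7.
[z^7] = 1·2 − 1·0 + 1·1 = 3.

3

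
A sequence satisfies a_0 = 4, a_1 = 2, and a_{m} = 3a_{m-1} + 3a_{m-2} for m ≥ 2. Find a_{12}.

The ordinary generating function has denominator 1 - 3t - 3t^2.
Iterating the recurrence: a_0,…,a_{12} = 4, 2, 18, 60, 234, 882, 3348, 12690, 48114, 182412, 691578, 2621970, 9940644.

9940644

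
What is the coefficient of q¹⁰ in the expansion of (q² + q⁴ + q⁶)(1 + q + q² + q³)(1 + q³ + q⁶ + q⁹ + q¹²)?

(q² + q⁴ + q⁶) has coefficients 0,0,1,0,1,0,1 for degrees 0…6.
(1 + q + q² + q³) has coefficients 1,1,1,1,0,0,0,0,0,0,0 for degrees 0…10.
Finally multiplying by (1 + q³ + q⁶ + q⁹ + q¹²), the product of all factors after the first has coefficients 1,1,1,2,1,1,2,1,1,2,1 for degrees 0…10.
[q¹⁰] = 1·1 + 1·2 + 1·1 = 4.

4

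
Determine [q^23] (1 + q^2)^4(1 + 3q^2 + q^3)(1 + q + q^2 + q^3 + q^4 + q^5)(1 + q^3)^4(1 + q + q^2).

422

(1 + q^2)^4 has coefficients 1,0,4,0,6,0,4,0,1 for degrees 0…8.
(1 + 3q^2 + q^3) has coefficients 1,0,3,1,0,0,0,0,0,0,0,0,0,0,0,0,0,0,0,0,0,0,0,0 for degrees 0…23.
Multiplying by (1 + q + q^2 + q^3 + q^4 + q^5) gives running coefficients 1,1,4,5,5,5,4,4,1,0,0,0,0,0,0,0,0,0,0,0,0,0,0,0 for degrees 0…23.
Multiplying by (1 + q^3)^4 gives running coefficients 1,1,4,9,9,21,30,30,45,50,50,50,45,45,30,21,21,9,4,4,1,0,0,0 for degrees 0…23.
Finally multiplying by (1 + q + q^2), the product of all factors after the first has coefficients 1,2,6,14,22,39,60,81,105,125,145,150,145,140,120,96,72,51,34,17,9,5,1,0 for degrees 0…23.
[q^23] = 1·0 + 4·5 + 6·17 + 4·51 + 1·96 = 422.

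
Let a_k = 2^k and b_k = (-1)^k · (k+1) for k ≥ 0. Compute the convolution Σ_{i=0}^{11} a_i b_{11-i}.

The convolution is the t^11 coefficient of A(t)B(t).
Σ = 1·(-12) + 2·11 + 4·(-10) + 8·9 + 16·(-8) + 32·7 + 64·(-6) + 128·5 + 256·(-4) + 512·3 + 1024·(-2) + 2048·1 = 906.

906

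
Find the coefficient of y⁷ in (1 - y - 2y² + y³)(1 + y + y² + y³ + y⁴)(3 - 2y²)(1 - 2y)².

(1 - y - 2y² + y³) has coefficients 1,-1,-2,1 for degrees 0…3.
(1 + y + y² + y³ + y⁴) has coefficients 1,1,1,1,1,0,0,0 for degrees 0…7.
Multiplying by (3 - 2y²) gives running coefficients 3,3,1,1,1,-2,-2,0 for degrees 0…7.
Finally multiplying by (1 - 2y)², the product of all factors after the first has coefficients 3,-9,1,9,1,-2,10,0 for degrees 0…7.
[y⁷] = 1·0 − 1·10 − 2·(-2) + 1·1 = -5.

-5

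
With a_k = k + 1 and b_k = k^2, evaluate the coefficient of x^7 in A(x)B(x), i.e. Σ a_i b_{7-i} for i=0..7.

The convolution is the t^7 coefficient of A(t)B(t).
Σ = 1·49 + 2·36 + 3·25 + 4·16 + 5·9 + 6·4 + 7·1 + 8·0 = 336.

336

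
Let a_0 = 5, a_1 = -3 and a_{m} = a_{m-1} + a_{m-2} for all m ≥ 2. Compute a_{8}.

The ordinary generating function has denominator 1 - y - y^2.
Iterating the recurrence: a_0,…,a_{8} = 5, -3, 2, -1, 1, 0, 1, 1, 2.

2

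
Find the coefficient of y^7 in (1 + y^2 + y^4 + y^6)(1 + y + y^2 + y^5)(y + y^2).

(1 + y^2 + y^4 + y^6) has coefficients 1,0,1,0,1,0,1 for degrees 0…6.
(1 + y + y^2 + y^5) has coefficients 1,1,1,0,0,1,0,0 for degrees 0…7.
Finally multiplying by (y + y^2), the product of all factors after the first has coefficients 0,1,2,2,1,0,1,1 for degrees 0…7.
[y^7] = 1·1 + 1·0 + 1·2 + 1·1 = 4.

4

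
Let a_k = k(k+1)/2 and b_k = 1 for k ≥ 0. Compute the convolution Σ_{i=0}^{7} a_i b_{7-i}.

84

Write out a_i and b_{7-i} for i = 0,…,7 and sum the products.
Σ = 0·1 + 1·1 + 3·1 + 6·1 + 10·1 + 15·1 + 21·1 + 28·1 = 84.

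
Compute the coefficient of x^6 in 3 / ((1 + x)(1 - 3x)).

1641

Partial fractions give a closed form: a_n = (3/4)·(-1)^n + (9/4)·3^n.
At n = 6: a_6 = 1641.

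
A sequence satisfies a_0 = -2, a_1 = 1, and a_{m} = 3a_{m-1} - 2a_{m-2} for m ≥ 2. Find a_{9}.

The ordinary generating function has denominator 1 - 3z + 2z^2.
Iterating the recurrence: a_0,…,a_{9} = -2, 1, 7, 19, 43, 91, 187, 379, 763, 1531.

1531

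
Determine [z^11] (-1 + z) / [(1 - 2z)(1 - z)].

-2048

The denominator gives the recurrence a_n = 3a_(n−1) − 2a_(n−2) for n ≥ 3; the numerator fixes a_0 = -1, a_1 = -2, a_2 = -4.
Iterating: -1, -2, -4, -8, -16, -32, -64, -128, -256, -512, -1024, -2048, so a_11 = -2048.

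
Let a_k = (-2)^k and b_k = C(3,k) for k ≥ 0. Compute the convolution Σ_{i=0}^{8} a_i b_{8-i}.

32

This is [x^8] in the product of the two ordinary generating functions.
Σ = 1·0 − 2·0 + 4·0 − 8·0 + 16·0 − 32·1 + 64·3 − 128·3 + 256·1 = 32.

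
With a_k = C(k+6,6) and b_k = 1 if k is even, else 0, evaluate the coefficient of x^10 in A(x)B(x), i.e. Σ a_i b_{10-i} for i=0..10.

The convolution is the x^10 coefficient of A(x)B(x).
Σ = 1·1 + 7·0 + 28·1 + 84·0 + 210·1 + 462·0 + 924·1 + 1716·0 + 3003·1 + 5005·0 + 8008·1 = 12174.

12174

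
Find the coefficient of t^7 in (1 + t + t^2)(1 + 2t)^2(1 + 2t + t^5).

9

(1 + t + t^2) has coefficients 1,1,1 for degrees 0…2.
(1 + 2t)^2 has coefficients 1,4,4,0,0,0,0,0 for degrees 0…7.
Finally multiplying by (1 + 2t + t^5), the product of all factors after the first has coefficients 1,6,12,8,0,1,4,4 for degrees 0…7.
[t^7] = 1·4 + 1·4 + 1·1 = 9.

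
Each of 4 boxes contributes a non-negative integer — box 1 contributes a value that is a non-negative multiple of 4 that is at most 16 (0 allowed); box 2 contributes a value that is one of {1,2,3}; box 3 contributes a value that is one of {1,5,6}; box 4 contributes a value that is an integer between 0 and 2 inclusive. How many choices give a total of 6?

The generating function for the choices is (1 + y^4 + y^8 + y^12 + y^16)·(y + y^2 + y^3)·(y + y^5 + y^6)·(1 + y + y^2); the count is [y^6].
(1 + y^4 + y^8 + y^12 + y^16) has coefficients 1,0,0,0,1,0,0 for degrees 0…6.
(y + y^2 + y^3) has coefficients 0,1,1,1,0,0,0 for degrees 0…6.
Multiplying by (y + y^5 + y^6) gives running coefficients 0,0,1,1,1,0,1 for degrees 0…6.
Finally multiplying by (1 + y + y^2), the product of all factors after the first has coefficients 0,0,1,2,3,2,2 for degrees 0…6.
[y^6] = 1·2 + 1·1 = 3.

3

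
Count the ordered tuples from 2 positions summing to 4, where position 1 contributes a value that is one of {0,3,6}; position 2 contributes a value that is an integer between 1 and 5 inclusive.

The generating function for the choices is (1 + t^3 + t^6)·(t + t^2 + t^3 + t^4 + t^5); the count is [t^4].
(1 + t^3 + t^6) has coefficients 1,0,0,1,0 for degrees 0…4.
(t + t^2 + t^3 + t^4 + t^5) has coefficients 0,1,1,1,1 for degrees 0…4.
[t^4] = 1·1 + 1·1 = 2.

2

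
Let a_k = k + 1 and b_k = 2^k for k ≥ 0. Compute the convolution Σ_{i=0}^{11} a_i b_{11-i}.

8178

This is [x^11] in the product of the two ordinary generating functions.
Σ = 1·2048 + 2·1024 + 3·512 + 4·256 + 5·128 + 6·64 + 7·32 + 8·16 + 9·8 + 10·4 + 11·2 + 12·1 = 8178.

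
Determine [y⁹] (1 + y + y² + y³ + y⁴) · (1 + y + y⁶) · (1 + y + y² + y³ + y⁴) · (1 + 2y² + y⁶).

(1 + y + y² + y³ + y⁴) has coefficients 1,1,1,1,1 for degrees 0…4.
(1 + y + y⁶) has coefficients 1,1,0,0,0,0,1,0,0,0 for degrees 0…9.
Multiplying by (1 + y + y² + y³ + y⁴) gives running coefficients 1,2,2,2,2,1,1,1,1,1 for degrees 0…9.
Finally multiplying by (1 + 2y² + y⁶), the product of all factors after the first has coefficients 1,2,4,6,6,5,6,5,5,5 for degrees 0…9.
[y⁹] = 1·5 + 1·5 + 1·5 + 1·6 + 1·5 = 26.

26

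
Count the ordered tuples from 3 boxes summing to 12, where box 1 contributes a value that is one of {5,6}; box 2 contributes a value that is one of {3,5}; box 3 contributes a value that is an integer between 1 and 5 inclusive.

The generating function for the choices is (t^5 + t^6)·(t^3 + t^5)·(t + t^2 + t^3 + t^4 + t^5); the count is [t^12].
(t^5 + t^6) has coefficients 0,0,0,0,0,1,1 for degrees 0…6.
(t^3 + t^5) has coefficients 0,0,0,1,0,1,0,0,0,0,0,0,0 for degrees 0…12.
Finally multiplying by (t + t^2 + t^3 + t^4 + t^5), the product of all factors after the first has coefficients 0,0,0,0,1,1,2,2,2,1,1,0,0 for degrees 0…12.
[t^12] = 1·2 + 1·2 = 4.

4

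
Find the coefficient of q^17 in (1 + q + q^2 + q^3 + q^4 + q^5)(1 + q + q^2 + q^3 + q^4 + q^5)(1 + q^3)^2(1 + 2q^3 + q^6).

18

(1 + q + q^2 + q^3 + q^4 + q^5) has coefficients 1,1,1,1,1,1 for degrees 0…5.
(1 + q + q^2 + q^3 + q^4 + q^5) has coefficients 1,1,1,1,1,1,0,0,0,0,0,0,0,0,0,0,0,0 for degrees 0…17.
Multiplying by (1 + q^3)^2 gives running coefficients 1,1,1,3,3,3,3,3,3,1,1,1,0,0,0,0,0,0 for degrees 0…17.
Finally multiplying by (1 + 2q^3 + q^6), the product of all factors after the first has coefficients 1,1,1,5,5,5,10,10,10,10,10,10,5,5,5,1,1,1 for degrees 0…17.
[q^17] = 1·1 + 1·1 + 1·1 + 1·5 + 1·5 + 1·5 = 18.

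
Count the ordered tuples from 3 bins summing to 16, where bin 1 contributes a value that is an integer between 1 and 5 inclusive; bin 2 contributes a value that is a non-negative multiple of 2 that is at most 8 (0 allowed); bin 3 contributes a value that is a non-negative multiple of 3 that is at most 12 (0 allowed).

The generating function for the choices is (y + y² + y³ + y⁴ + y⁵)·(1 + y² + y⁴ + y⁶ + y⁸)·(1 + y³ + y⁶ + y⁹ + y¹²); the count is [y¹⁶].
(y + y² + y³ + y⁴ + y⁵) has coefficients 0,1,1,1,1,1 for degrees 0…5.
(1 + y² + y⁴ + y⁶ + y⁸) has coefficients 1,0,1,0,1,0,1,0,1,0,0,0,0,0,0,0,0 for degrees 0…16.
Finally multiplying by (1 + y³ + y⁶ + y⁹ + y¹²), the product of all factors after the first has coefficients 1,0,1,1,1,1,2,1,2,2,1,2,2,1,2,1,1 for degrees 0…16.
[y¹⁶] = 1·1 + 1·2 + 1·1 + 1·2 + 1·2 = 8.

8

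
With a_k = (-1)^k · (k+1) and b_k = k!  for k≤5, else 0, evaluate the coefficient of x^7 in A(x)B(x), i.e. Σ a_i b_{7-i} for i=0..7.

Write out a_i and b_{7-i} for i = 0,…,7 and sum the products.
Σ = 1·0 − 2·0 + 3·120 − 4·24 + 5·6 − 6·2 + 7·1 − 8·1 = 281.

281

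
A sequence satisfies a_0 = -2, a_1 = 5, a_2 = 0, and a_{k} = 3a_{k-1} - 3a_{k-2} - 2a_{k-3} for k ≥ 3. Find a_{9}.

1861

The ordinary generating function has denominator 1 - 3q + 3q^2 + 2q^3.
Iterating the recurrence: a_0,…,a_{9} = -2, 5, 0, -11, -43, -96, -137, -37, 492, 1861.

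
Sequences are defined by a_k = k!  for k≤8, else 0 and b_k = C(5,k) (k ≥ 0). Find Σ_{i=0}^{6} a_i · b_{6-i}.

The convolution is the x^6 coefficient of A(x)B(x).
Σ = 1·0 + 1·1 + 2·5 + 6·10 + 24·10 + 120·5 + 720·1 = 1631.

1631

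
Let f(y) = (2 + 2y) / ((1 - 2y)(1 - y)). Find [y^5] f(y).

Partial fractions give a closed form: a_n = (6)·2^n + (-4)·1^n.
At n = 5: a_5 = 188.

188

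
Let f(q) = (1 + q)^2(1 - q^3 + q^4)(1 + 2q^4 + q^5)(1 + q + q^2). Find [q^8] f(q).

(1 + q)^2 has coefficients 1,2,1 for degrees 0…2.
(1 - q^3 + q^4) has coefficients 1,0,0,-1,1,0,0,0,0 for degrees 0…8.
Multiplying by (1 + 2q^4 + q^5) gives running coefficients 1,0,0,-1,3,1,0,-2,1 for degrees 0…8.
Finally multiplying by (1 + q + q^2), the product of all factors after the first has coefficients 1,1,1,-1,2,3,4,-1,-1 for degrees 0…8.
[q^8] = 1·(-1) + 2·(-1) + 1·4 = 1.

1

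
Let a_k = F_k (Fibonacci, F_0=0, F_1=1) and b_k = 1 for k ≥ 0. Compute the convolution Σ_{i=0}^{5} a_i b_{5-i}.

12

This is [x^5] in the product of the two ordinary generating functions.
Σ = 0·1 + 1·1 + 1·1 + 2·1 + 3·1 + 5·1 = 12.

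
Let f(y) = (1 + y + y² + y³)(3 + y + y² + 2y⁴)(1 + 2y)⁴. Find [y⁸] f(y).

(1 + y + y² + y³) has coefficients 1,1,1,1 for degrees 0…3.
(3 + y + y² + 2y⁴) has coefficients 3,1,1,0,2,0,0,0,0 for degrees 0…8.
Finally multiplying by (1 + 2y)⁴, the product of all factors after the first has coefficients 3,25,81,128,106,64,64,64,32 for degrees 0…8.
[y⁸] = 1·32 + 1·64 + 1·64 + 1·64 = 224.

224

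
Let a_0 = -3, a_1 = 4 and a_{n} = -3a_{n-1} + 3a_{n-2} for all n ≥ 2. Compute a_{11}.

3235545

The ordinary generating function has denominator 1 + 3t - 3t^2.
Iterating the recurrence: a_0,…,a_{11} = -3, 4, -21, 75, -288, 1089, -4131, 15660, -59373, 225099, -853416, 3235545.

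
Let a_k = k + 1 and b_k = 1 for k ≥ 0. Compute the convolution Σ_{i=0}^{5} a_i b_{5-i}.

This is [x^5] in the product of the two ordinary generating functions.
Σ = 1·1 + 2·1 + 3·1 + 4·1 + 5·1 + 6·1 = 21.

21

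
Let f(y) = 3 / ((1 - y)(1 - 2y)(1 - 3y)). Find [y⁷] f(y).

27990

The denominator gives the recurrence a_n = 6a_(n−1) − 11a_(n−2) + 6a_(n−3) for n ≥ 3; the numerator fixes a_0 = 3, a_1 = 18, a_2 = 75.
Iterating: 3, 18, 75, 270, 903, 2898, 9075, 27990, so a_7 = 27990.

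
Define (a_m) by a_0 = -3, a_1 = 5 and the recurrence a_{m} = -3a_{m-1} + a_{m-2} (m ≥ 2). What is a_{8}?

-23202

The ordinary generating function has denominator 1 + 3x - x^2.
Iterating the recurrence: a_0,…,a_{8} = -3, 5, -18, 59, -195, 644, -2127, 7025, -23202.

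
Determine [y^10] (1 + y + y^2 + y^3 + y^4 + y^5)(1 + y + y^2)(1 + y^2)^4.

(1 + y + y^2 + y^3 + y^4 + y^5) has coefficients 1,1,1,1,1,1 for degrees 0…5.
(1 + y + y^2) has coefficients 1,1,1,0,0,0,0,0,0,0,0 for degrees 0…10.
Finally multiplying by (1 + y^2)^4, the product of all factors after the first has coefficients 1,1,5,4,10,6,10,4,5,1,1 for degrees 0…10.
[y^10] = 1·1 + 1·1 + 1·5 + 1·4 + 1·10 + 1·6 = 27.

27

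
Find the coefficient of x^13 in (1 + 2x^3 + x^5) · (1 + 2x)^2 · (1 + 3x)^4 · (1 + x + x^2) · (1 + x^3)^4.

(1 + 2x^3 + x^5) has coefficients 1,0,0,2,0,1 for degrees 0…5.
(1 + 2x)^2 has coefficients 1,4,4,0,0,0,0,0,0,0,0,0,0,0 for degrees 0…13.
Multiplying by (1 + 3x)^4 gives running coefficients 1,16,106,372,729,756,324,0,0,0,0,0,0,0 for degrees 0…13.
Multiplying by (1 + x + x^2) gives running coefficients 1,17,123,494,1207,1857,1809,1080,324,0,0,0,0,0 for degrees 0…13.
Finally multiplying by (1 + x^3)^4, the product of all factors after the first has coefficients 1,17,123,498,1275,2349,3791,6010,8490,10204,11630,12930,12831,11325 for degrees 0…13.
[x^13] = 1·11325 + 2·11630 + 1·8490 = 43075.

43075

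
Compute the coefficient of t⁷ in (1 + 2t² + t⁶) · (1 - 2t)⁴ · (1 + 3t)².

-386

(1 + 2t² + t⁶) has coefficients 1,0,2,0,0,0,1 for degrees 0…6.
(1 - 2t)⁴ has coefficients 1,-8,24,-32,16,0,0,0 for degrees 0…7.
Finally multiplying by (1 + 3t)², the product of all factors after the first has coefficients 1,-2,-15,40,40,-192,144,0 for degrees 0…7.
[t⁷] = 1·0 + 2·(-192) + 1·(-2) = -386.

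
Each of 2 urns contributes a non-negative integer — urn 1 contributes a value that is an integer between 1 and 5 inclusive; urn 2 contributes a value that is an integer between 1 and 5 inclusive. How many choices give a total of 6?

The generating function for the choices is (z + z^2 + z^3 + z^4 + z^5)·(z + z^2 + z^3 + z^4 + z^5); the count is [z^6].
(z + z^2 + z^3 + z^4 + z^5) has coefficients 0,1,1,1,1,1 for degrees 0…5.
(z + z^2 + z^3 + z^4 + z^5) has coefficients 0,1,1,1,1,1,0 for degrees 0…6.
[z^6] = 1·1 + 1·1 + 1·1 + 1·1 + 1·1 = 5.

5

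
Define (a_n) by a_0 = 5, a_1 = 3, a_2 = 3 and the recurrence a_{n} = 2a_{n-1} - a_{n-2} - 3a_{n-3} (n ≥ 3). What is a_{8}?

363

The ordinary generating function has denominator 1 - 2z + z^2 + 3z^3.
Iterating the recurrence: a_0,…,a_{8} = 5, 3, 3, -12, -36, -69, -66, 45, 363.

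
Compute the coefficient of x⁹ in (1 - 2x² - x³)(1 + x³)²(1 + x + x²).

(1 - 2x² - x³) has coefficients 1,0,-2,-1 for degrees 0…3.
(1 + x³)² has coefficients 1,0,0,2,0,0,1,0,0,0 for degrees 0…9.
Finally multiplying by (1 + x + x²), the product of all factors after the first has coefficients 1,1,1,2,2,2,1,1,1,0 for degrees 0…9.
[x⁹] = 1·0 − 2·1 − 1·1 = -3.

-3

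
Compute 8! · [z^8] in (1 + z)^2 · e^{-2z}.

The EGF product rule gives c_8 = Σ_{k_1+k_2=8} C(8; k_1,k_2) · ∏ g_i(k_i), where (1+z)^2 gives the falling factorial (2)_k; e^{-2z} gives (-2)^k.
g_1(k) for k = 0…8: 1, 2, 2, 0, 0, 0, 0, 0, 0.
g_2(k) for k = 0…8: 1, -2, 4, -8, 16, -32, 64, -128, 256.
c_8 = Σ_k C(8,k)·g_1(k)·g_2(8−k) = 1·1·256 + 8·2·(-128) + 28·2·64 = 256 − 2048 + 3584 = 1792.

1792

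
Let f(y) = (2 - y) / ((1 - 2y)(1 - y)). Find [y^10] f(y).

Partial fractions give a closed form: a_n = (3)·2^n + (-1)·1^n.
At n = 10: a_10 = 3071.

3071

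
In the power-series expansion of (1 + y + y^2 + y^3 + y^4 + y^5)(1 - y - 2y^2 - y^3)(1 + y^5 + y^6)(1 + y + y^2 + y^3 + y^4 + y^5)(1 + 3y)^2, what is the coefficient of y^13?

(1 + y + y^2 + y^3 + y^4 + y^5) has coefficients 1,1,1,1,1,1 for degrees 0…5.
(1 - y - 2y^2 - y^3) has coefficients 1,-1,-2,-1,0,0,0,0,0,0,0,0,0,0 for degrees 0…13.
Multiplying by (1 + y^5 + y^6) gives running coefficients 1,-1,-2,-1,0,1,0,-3,-3,-1,0,0,0,0 for degrees 0…13.
Multiplying by (1 + y + y^2 + y^3 + y^4 + y^5) gives running coefficients 1,0,-2,-3,-3,-2,-3,-5,-6,-6,-6,-7,-7,-4 for degrees 0…13.
Finally multiplying by (1 + 3y)^2, the product of all factors after the first has coefficients 1,6,7,-15,-39,-47,-42,-41,-63,-87,-96,-97,-103,-109 for degrees 0…13.
[y^13] = 1·(-109) + 1·(-103) + 1·(-97) + 1·(-96) + 1·(-87) + 1·(-63) = -555.

-555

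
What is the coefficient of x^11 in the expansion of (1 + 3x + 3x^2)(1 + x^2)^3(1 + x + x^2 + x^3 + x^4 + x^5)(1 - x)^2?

3

(1 + 3x + 3x^2) has coefficients 1,3,3 for degrees 0…2.
(1 + x^2)^3 has coefficients 1,0,3,0,3,0,1,0,0,0,0,0 for degrees 0…11.
Multiplying by (1 + x + x^2 + x^3 + x^4 + x^5) gives running coefficients 1,1,4,4,7,7,7,7,4,4,1,1 for degrees 0…11.
Finally multiplying by (1 - x)^2, the product of all factors after the first has coefficients 1,-1,3,-3,3,-3,0,0,-3,3,-3,3 for degrees 0…11.
[x^11] = 1·3 + 3·(-3) + 3·3 = 3.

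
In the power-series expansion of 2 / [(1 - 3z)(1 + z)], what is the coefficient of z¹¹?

The denominator gives the recurrence a_n = 2a_(n−1) + 3a_(n−2) for n ≥ 2; the numerator fixes a_0 = 2, a_1 = 4.
Iterating: 2, 4, 14, 40, 122, 364, 1094, 3280, 9842, 29524, 88574, 265720, so a_11 = 265720.

265720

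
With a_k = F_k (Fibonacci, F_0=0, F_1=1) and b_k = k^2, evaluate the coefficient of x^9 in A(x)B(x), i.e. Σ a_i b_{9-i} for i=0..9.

485

The convolution is the t^9 coefficient of A(t)B(t).
Σ = 0·81 + 1·64 + 1·49 + 2·36 + 3·25 + 5·16 + 8·9 + 13·4 + 21·1 + 34·0 = 485.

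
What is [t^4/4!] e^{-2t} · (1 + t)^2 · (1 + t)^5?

The EGF product rule gives c_4 = Σ_{k_1+k_2+k_3=4} C(4; k_1,k_2,k_3) · ∏ g_i(k_i), where e^{-2t} gives (-2)^k; (1+t)^2 gives the falling factorial (2)_k; (1+t)^5 gives the falling factorial (5)_k.
g_1(k) for k = 0…4: 1, -2, 4, -8, 16.
g_2(k) for k = 0…4: 1, 2, 2, 0, 0.
g_3(k) for k = 0…4: 1, 5, 20, 60, 120.
First combine the last two factors: h(k) = Σ_j C(k,j)·g_2(j)·g_3(k−j) for k = 0…4: 1, 7, 42, 210, 840.
c_4 = Σ_k C(4,k)·g_1(k)·h(4−k) = 1·1·840 + 4·(-2)·210 + 6·4·42 + 4·(-8)·7 + 1·16·1 = 840 − 1680 + 1008 − 224 + 16 = -40.

-40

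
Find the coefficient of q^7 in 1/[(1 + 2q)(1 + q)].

Partial fractions give a closed form: a_n = (2)·(-2)^n + (-1)·(-1)^n.
At n = 7: a_7 = -255.

-255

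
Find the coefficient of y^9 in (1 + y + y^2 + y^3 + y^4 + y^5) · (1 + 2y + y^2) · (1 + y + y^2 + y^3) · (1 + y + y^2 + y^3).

(1 + y + y^2 + y^3 + y^4 + y^5) has coefficients 1,1,1,1,1,1 for degrees 0…5.
(1 + 2y + y^2) has coefficients 1,2,1,0,0,0,0,0,0,0 for degrees 0…9.
Multiplying by (1 + y + y^2 + y^3) gives running coefficients 1,3,4,4,3,1,0,0,0,0 for degrees 0…9.
Finally multiplying by (1 + y + y^2 + y^3), the product of all factors after the first has coefficients 1,4,8,12,14,12,8,4,1,0 for degrees 0…9.
[y^9] = 1·0 + 1·1 + 1·4 + 1·8 + 1·12 + 1·14 = 39.

39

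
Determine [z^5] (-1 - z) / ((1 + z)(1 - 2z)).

Partial fractions give a closed form: a_n = (-1)·2^n.
At n = 5: a_5 = -32.

-32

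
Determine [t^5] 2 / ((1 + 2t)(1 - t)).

The denominator gives the recurrence a_n = −a_(n−1) + 2a_(n−2) for n ≥ 2; the numerator fixes a_0 = 2, a_1 = -2.
Iterating: 2, -2, 6, -10, 22, -42, so a_5 = -42.

-42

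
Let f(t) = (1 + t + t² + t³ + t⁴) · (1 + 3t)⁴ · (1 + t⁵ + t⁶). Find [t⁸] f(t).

323

(1 + t + t² + t³ + t⁴) has coefficients 1,1,1,1,1 for degrees 0…4.
(1 + 3t)⁴ has coefficients 1,12,54,108,81,0,0,0,0 for degrees 0…8.
Finally multiplying by (1 + t⁵ + t⁶), the product of all factors after the first has coefficients 1,12,54,108,81,1,13,66,162 for degrees 0…8.
[t⁸] = 1·162 + 1·66 + 1·13 + 1·1 + 1·81 = 323.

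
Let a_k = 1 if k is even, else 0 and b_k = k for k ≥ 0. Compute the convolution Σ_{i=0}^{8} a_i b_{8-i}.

20

This is [x^8] in the product of the two ordinary generating functions.
Σ = 1·8 + 0·7 + 1·6 + 0·5 + 1·4 + 0·3 + 1·2 + 0·1 + 1·0 = 20.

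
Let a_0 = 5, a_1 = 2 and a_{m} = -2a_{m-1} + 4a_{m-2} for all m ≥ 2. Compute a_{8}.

11264

The ordinary generating function has denominator 1 + 2q - 4q^2.
Iterating the recurrence: a_0,…,a_{8} = 5, 2, 16, -24, 112, -320, 1088, -3456, 11264.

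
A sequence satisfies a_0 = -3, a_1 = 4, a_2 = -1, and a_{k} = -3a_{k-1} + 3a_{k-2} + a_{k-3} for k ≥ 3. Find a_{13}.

The ordinary generating function has denominator 1 + 3q - 3q^2 - q^3.
Iterating the recurrence: a_0,…,a_{13} = -3, 4, -1, 12, -35, 140, -513, 1924, -7171, 26772, -99905, 372860, -1391523, 5193244.

5193244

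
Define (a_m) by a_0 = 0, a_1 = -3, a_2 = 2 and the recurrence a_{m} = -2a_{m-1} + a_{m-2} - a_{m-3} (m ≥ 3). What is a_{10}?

The ordinary generating function has denominator 1 + 2t - t^2 + t^3.
Iterating the recurrence: a_0,…,a_{10} = 0, -3, 2, -7, 19, -47, 120, -306, 779, -1984, 5053.

5053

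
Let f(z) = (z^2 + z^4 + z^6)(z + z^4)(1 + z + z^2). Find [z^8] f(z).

3

(z^2 + z^4 + z^6) has coefficients 0,0,1,0,1,0,1 for degrees 0…6.
(z + z^4) has coefficients 0,1,0,0,1,0,0,0,0 for degrees 0…8.
Finally multiplying by (1 + z + z^2), the product of all factors after the first has coefficients 0,1,1,1,1,1,1,0,0 for degrees 0…8.
[z^8] = 1·1 + 1·1 + 1·1 = 3.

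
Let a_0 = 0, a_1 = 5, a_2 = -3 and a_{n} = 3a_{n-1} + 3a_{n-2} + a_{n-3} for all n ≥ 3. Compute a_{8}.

The ordinary generating function has denominator 1 - 3t - 3t^2 - t^3.
Iterating the recurrence: a_0,…,a_{8} = 0, 5, -3, 6, 14, 57, 219, 842, 3240.

3240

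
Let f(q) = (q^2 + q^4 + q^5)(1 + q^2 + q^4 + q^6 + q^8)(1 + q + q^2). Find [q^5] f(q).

3

(q^2 + q^4 + q^5) has coefficients 0,0,1,0,1,1 for degrees 0…5.
(1 + q^2 + q^4 + q^6 + q^8) has coefficients 1,0,1,0,1,0 for degrees 0…5.
Finally multiplying by (1 + q + q^2), the product of all factors after the first has coefficients 1,1,2,1,2,1 for degrees 0…5.
[q^5] = 1·1 + 1·1 + 1·1 = 3.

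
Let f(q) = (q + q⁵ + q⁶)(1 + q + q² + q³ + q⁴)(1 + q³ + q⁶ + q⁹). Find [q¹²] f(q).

5

(q + q⁵ + q⁶) has coefficients 0,1,0,0,0,1,1 for degrees 0…6.
(1 + q + q² + q³ + q⁴) has coefficients 1,1,1,1,1,0,0,0,0,0,0,0,0 for degrees 0…12.
Finally multiplying by (1 + q³ + q⁶ + q⁹), the product of all factors after the first has coefficients 1,1,1,2,2,1,2,2,1,2,2,1,1 for degrees 0…12.
[q¹²] = 1·1 + 1·2 + 1·2 = 5.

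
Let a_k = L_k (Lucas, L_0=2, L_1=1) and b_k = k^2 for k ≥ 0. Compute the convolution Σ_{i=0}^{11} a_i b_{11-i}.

3344

This is [x^11] in the product of the two ordinary generating functions.
Σ = 2·121 + 1·100 + 3·81 + 4·64 + 7·49 + 11·36 + 18·25 + 29·16 + 47·9 + 76·4 + 123·1 + 199·0 = 3344.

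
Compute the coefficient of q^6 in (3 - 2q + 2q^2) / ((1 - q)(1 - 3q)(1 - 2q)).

7745

The denominator gives the recurrence a_n = 6a_(n−1) − 11a_(n−2) + 6a_(n−3) for n ≥ 3; the numerator fixes a_0 = 3, a_1 = 16, a_2 = 65.
Iterating: 3, 16, 65, 232, 773, 2476, 7745, so a_6 = 7745.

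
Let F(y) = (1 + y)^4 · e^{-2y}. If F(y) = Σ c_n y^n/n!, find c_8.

1536

The EGF product rule gives c_8 = Σ_{k_1+k_2=8} C(8; k_1,k_2) · ∏ g_i(k_i), where (1+y)^4 gives the falling factorial (4)_k; e^{-2y} gives (-2)^k.
g_1(k) for k = 0…8: 1, 4, 12, 24, 24, 0, 0, 0, 0.
g_2(k) for k = 0…8: 1, -2, 4, -8, 16, -32, 64, -128, 256.
c_8 = Σ_k C(8,k)·g_1(k)·g_2(8−k) = 1·1·256 + 8·4·(-128) + 28·12·64 + 56·24·(-32) + 70·24·16 = 256 − 4096 + 21504 − 43008 + 26880 = 1536.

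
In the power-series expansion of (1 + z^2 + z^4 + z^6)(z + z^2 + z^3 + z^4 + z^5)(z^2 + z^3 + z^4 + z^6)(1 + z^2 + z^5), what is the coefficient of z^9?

(1 + z^2 + z^4 + z^6) has coefficients 1,0,1,0,1,0,1 for degrees 0…6.
(z + z^2 + z^3 + z^4 + z^5) has coefficients 0,1,1,1,1,1,0,0,0,0 for degrees 0…9.
Multiplying by (z^2 + z^3 + z^4 + z^6) gives running coefficients 0,0,0,1,2,3,3,4,3,2 for degrees 0…9.
Finally multiplying by (1 + z^2 + z^5), the product of all factors after the first has coefficients 0,0,0,1,2,4,5,7,7,8 for degrees 0…9.
[z^9] = 1·8 + 1·7 + 1·4 + 1·1 = 20.

20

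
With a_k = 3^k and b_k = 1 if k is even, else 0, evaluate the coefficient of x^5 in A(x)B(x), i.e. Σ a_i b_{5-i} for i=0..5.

273

This is [x^5] in the product of the two ordinary generating functions.
Σ = 1·0 + 3·1 + 9·0 + 27·1 + 81·0 + 243·1 = 273.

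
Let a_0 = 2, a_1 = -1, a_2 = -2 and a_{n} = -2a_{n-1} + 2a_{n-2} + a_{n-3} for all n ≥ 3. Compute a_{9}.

1532

The ordinary generating function has denominator 1 + 2z - 2z^2 - z^3.
Iterating the recurrence: a_0,…,a_{9} = 2, -1, -2, 4, -13, 32, -86, 223, -586, 1532.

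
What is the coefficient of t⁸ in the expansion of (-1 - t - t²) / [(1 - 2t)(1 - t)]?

-893

The denominator gives the recurrence a_n = 3a_(n−1) − 2a_(n−2) for n ≥ 3; the numerator fixes a_0 = -1, a_1 = -4, a_2 = -11.
Iterating: -1, -4, -11, -25, -53, -109, -221, -445, -893, so a_8 = -893.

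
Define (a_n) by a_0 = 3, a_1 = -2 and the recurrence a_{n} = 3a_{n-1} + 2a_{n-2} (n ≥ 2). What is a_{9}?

-7052

The ordinary generating function has denominator 1 - 3z - 2z^2.
Iterating the recurrence: a_0,…,a_{9} = 3, -2, 0, -4, -12, -44, -156, -556, -1980, -7052.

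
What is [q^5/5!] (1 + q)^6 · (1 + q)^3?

15120

The EGF product rule gives c_5 = Σ_{k_1+k_2=5} C(5; k_1,k_2) · ∏ g_i(k_i), where (1+q)^6 gives the falling factorial (6)_k; (1+q)^3 gives the falling factorial (3)_k.
g_1(k) for k = 0…5: 1, 6, 30, 120, 360, 720.
g_2(k) for k = 0…5: 1, 3, 6, 6, 0, 0.
c_5 = Σ_k C(5,k)·g_1(k)·g_2(5−k) = 10·30·6 + 10·120·6 + 5·360·3 + 1·720·1 = 1800 + 7200 + 5400 + 720 = 15120.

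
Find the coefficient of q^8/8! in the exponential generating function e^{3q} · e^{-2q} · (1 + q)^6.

The EGF product rule gives c_8 = Σ_{k_1+k_2+k_3=8} C(8; k_1,k_2,k_3) · ∏ g_i(k_i), where e^{3q} gives (3)^k; e^{-2q} gives (-2)^k; (1+q)^6 gives the falling factorial (6)_k.
g_1(k) for k = 0…8: 1, 3, 9, 27, 81, 243, 729, 2187, 6561.
g_2(k) for k = 0…8: 1, -2, 4, -8, 16, -32, 64, -128, 256.
g_3(k) for k = 0…8: 1, 6, 30, 120, 360, 720, 720, 0, 0.
First combine the last two factors: h(k) = Σ_j C(k,j)·g_2(j)·g_3(k−j) for k = 0…8: 1, 4, 10, 4, -56, -32, 592, -800, -5888.
c_8 = Σ_k C(8,k)·g_1(k)·h(8−k) = 1·1·(-5888) + 8·3·(-800) + 28·9·592 + 56·27·(-32) + 70·81·(-56) + 56·243·4 + 28·729·10 + 8·2187·4 + 1·6561·1 = −5888 − 19200 + 149184 − 48384 − 317520 + 54432 + 204120 + 69984 + 6561 = 93289.

93289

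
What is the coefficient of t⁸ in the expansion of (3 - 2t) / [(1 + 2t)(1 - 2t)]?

The denominator gives the recurrence a_n = 4a_(n−2) for n ≥ 3; the numerator fixes a_0 = 3, a_1 = -2, a_2 = 12.
Iterating: 3, -2, 12, -8, 48, -32, 192, -128, 768, so a_8 = 768.

768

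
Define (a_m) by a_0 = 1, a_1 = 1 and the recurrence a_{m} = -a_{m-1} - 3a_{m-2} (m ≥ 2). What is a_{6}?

The ordinary generating function has denominator 1 + y + 3y^2.
Iterating the recurrence: a_0,…,a_{6} = 1, 1, -4, 1, 11, -14, -19.

-19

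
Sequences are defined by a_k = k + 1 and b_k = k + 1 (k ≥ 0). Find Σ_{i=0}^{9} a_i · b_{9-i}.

220

The convolution is the t^9 coefficient of A(t)B(t).
Σ = 1·10 + 2·9 + 3·8 + 4·7 + 5·6 + 6·5 + 7·4 + 8·3 + 9·2 + 10·1 = 220.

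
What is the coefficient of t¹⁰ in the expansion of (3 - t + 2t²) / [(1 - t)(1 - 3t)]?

255877

The denominator gives the recurrence a_n = 4a_(n−1) − 3a_(n−2) for n ≥ 3; the numerator fixes a_0 = 3, a_1 = 11, a_2 = 37.
Iterating: 3, 11, 37, 115, 349, 1051, 3157, 9475, 28429, 85291, 255877, so a_10 = 255877.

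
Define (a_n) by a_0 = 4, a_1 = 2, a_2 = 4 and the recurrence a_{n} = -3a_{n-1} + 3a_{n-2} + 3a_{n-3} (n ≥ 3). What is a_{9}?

3834

The ordinary generating function has denominator 1 + 3x - 3x^2 - 3x^3.
Iterating the recurrence: a_0,…,a_{9} = 4, 2, 4, 6, 0, 30, -72, 306, -1044, 3834.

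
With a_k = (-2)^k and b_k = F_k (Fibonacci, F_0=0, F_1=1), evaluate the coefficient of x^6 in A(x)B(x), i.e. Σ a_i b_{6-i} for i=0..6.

-22

The convolution is the x^6 coefficient of A(x)B(x).
Σ = 1·8 − 2·5 + 4·3 − 8·2 + 16·1 − 32·1 + 64·0 = -22.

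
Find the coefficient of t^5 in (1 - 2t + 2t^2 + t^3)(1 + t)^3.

5

(1 - 2t + 2t^2 + t^3) has coefficients 1,-2,2,1 for degrees 0…3.
(1 + t)^3 has coefficients 1,3,3,1,0,0 for degrees 0…5.
[t^5] = 1·0 − 2·0 + 2·1 + 1·3 = 5.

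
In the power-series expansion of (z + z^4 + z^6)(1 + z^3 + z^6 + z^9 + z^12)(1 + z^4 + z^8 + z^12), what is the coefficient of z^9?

(z + z^4 + z^6) has coefficients 0,1,0,0,1,0,1 for degrees 0…6.
(1 + z^3 + z^6 + z^9 + z^12) has coefficients 1,0,0,1,0,0,1,0,0,1 for degrees 0…9.
Finally multiplying by (1 + z^4 + z^8 + z^12), the product of all factors after the first has coefficients 1,0,0,1,1,0,1,1,1,1 for degrees 0…9.
[z^9] = 1·1 + 1·0 + 1·1 = 2.

2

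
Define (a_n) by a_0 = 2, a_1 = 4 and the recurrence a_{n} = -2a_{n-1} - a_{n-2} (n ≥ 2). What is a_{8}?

The ordinary generating function has denominator 1 + 2y + y^2.
Iterating the recurrence: a_0,…,a_{8} = 2, 4, -10, 16, -22, 28, -34, 40, -46.

-46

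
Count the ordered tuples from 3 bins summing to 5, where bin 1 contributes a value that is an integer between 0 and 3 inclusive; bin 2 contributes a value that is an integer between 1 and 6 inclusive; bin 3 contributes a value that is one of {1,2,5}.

The generating function for the choices is (1 + t + t² + t³)·(t + t² + t³ + t⁴ + t⁵ + t⁶)·(t + t² + t⁵); the count is [t⁵].
(1 + t + t² + t³) has coefficients 1,1,1,1 for degrees 0…3.
(t + t² + t³ + t⁴ + t⁵ + t⁶) has coefficients 0,1,1,1,1,1 for degrees 0…5.
Finally multiplying by (t + t² + t⁵), the product of all factors after the first has coefficients 0,0,1,2,2,2 for degrees 0…5.
[t⁵] = 1·2 + 1·2 + 1·2 + 1·1 = 7.

7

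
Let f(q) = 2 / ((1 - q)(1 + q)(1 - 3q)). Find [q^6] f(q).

Partial fractions give a closed form: a_n = (-1/2)·1^n + (1/4)·(-1)^n + (9/4)·3^n.
At n = 6: a_6 = 1640.

1640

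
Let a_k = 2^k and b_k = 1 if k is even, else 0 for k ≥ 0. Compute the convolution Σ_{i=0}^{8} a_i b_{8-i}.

341

Write out a_i and b_{8-i} for i = 0,…,8 and sum the products.
Σ = 1·1 + 2·0 + 4·1 + 8·0 + 16·1 + 32·0 + 64·1 + 128·0 + 256·1 = 341.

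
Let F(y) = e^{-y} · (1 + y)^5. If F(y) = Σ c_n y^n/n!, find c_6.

The EGF product rule gives c_6 = Σ_{k_1+k_2=6} C(6; k_1,k_2) · ∏ g_i(k_i), where e^{-y} gives (-1)^k; (1+y)^5 gives the falling factorial (5)_k.
g_1(k) for k = 0…6: 1, -1, 1, -1, 1, -1, 1.
g_2(k) for k = 0…6: 1, 5, 20, 60, 120, 120, 0.
c_6 = Σ_k C(6,k)·g_1(k)·g_2(6−k) = 6·(-1)·120 + 15·1·120 + 20·(-1)·60 + 15·1·20 + 6·(-1)·5 + 1·1·1 = −720 + 1800 − 1200 + 300 − 30 + 1 = 151.

151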